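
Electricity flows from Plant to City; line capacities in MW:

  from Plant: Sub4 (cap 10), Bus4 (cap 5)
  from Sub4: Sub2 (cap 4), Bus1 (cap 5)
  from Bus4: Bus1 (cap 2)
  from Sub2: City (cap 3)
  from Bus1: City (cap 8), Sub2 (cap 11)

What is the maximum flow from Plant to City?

10

Augment Plant→Sub4→Sub2→City: bottleneck 3, flow now 3.
Augment Plant→Sub4→Bus1→City: bottleneck 5, flow now 8.
Augment Plant→Bus4→Bus1→City: bottleneck 2, flow now 10.
No augmenting path remains; maximum flow = 10.
In the residual graph, reachable from Plant: {Plant, Sub4, Bus4, Sub2}.
Min-cut edges: Sub4→Bus1 (5), Bus4→Bus1 (2), Sub2→City (3); capacity 5 + 2 + 3 = 10.
This cut is saturated, so no flow can exceed 10.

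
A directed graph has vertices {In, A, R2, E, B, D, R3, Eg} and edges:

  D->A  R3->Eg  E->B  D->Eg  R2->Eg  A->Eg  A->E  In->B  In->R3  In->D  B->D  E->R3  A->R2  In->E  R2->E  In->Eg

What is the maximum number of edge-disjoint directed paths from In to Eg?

4

Assign every edge capacity 1; by Menger, the answer equals the max flow.
Path In→Eg (+1); total 1.
Path In→D→Eg (+1); total 2.
Path In→R3→Eg (+1); total 3.
Path In→B→D→A→Eg (+1); total 4.
No residual In→Eg path; max flow = 4.
Certifying cut of size 4: {B→D, In→D, In→Eg, R3→Eg}.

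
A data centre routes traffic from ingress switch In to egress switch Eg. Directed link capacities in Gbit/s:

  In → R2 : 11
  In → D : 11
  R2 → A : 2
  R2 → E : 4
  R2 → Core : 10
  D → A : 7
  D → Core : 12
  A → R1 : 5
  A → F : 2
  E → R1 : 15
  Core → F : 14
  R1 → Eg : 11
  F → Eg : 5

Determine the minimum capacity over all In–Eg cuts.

14

Augment In→R2→A→R1→Eg: bottleneck 2, flow now 2.
Augment In→R2→E→R1→Eg: bottleneck 4, flow now 6.
Augment In→R2→Core→F→Eg: bottleneck 5, flow now 11.
Augment In→D→A→R1→Eg: bottleneck 3, flow now 14.
No augmenting path remains; maximum flow = 14.
By max-flow min-cut, the minimum cut capacity equals the max flow.
In the residual graph, reachable from In: {In, R2, D, A, Core, F}.
Min-cut edges: R2→E (4), A→R1 (5), F→Eg (5); capacity 4 + 5 + 5 = 14.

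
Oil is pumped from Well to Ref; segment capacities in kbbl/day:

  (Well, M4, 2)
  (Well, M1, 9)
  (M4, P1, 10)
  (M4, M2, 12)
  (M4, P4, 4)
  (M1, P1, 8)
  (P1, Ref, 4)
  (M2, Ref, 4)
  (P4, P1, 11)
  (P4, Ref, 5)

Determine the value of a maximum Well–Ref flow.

Augment Well→M4→P1→Ref: bottleneck 2, flow now 2.
Augment Well→M1→P1→Ref: bottleneck 2, flow now 4.
Augment Well→M1→P1→M4→M2→Ref: bottleneck 2, flow now 6. (uses reverse residual edge)
No augmenting path remains; maximum flow = 6.
In the residual graph, reachable from Well: {Well, M1, P1}.
Min-cut edges: Well→M4 (2), P1→Ref (4); capacity 2 + 4 = 6.
This cut is saturated, so no flow can exceed 6.

6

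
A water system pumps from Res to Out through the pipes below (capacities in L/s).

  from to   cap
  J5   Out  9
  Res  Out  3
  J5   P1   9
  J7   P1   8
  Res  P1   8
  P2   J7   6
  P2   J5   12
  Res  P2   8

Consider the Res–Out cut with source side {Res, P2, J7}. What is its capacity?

31

Edges leaving {Res, P2, J7}: Res→P1 (8), Res→Out (3), P2→J5 (12), J7→P1 (8).
Cut capacity = 8 + 3 + 12 + 8 = 31.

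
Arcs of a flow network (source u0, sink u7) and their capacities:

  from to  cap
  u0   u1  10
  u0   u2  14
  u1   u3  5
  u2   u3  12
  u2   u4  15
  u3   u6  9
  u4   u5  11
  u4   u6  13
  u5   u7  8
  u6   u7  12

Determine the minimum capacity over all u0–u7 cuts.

19

Augment u0→u1→u3→u6→u7: bottleneck 5, flow now 5.
Augment u0→u2→u3→u6→u7: bottleneck 4, flow now 9.
Augment u0→u2→u4→u5→u7: bottleneck 8, flow now 17.
Augment u0→u2→u4→u6→u7: bottleneck 2, flow now 19.
No augmenting path remains; maximum flow = 19.
By max-flow min-cut, the minimum cut capacity equals the max flow.
In the residual graph, reachable from u0: {u0, u1}.
Min-cut edges: u0→u2 (14), u1→u3 (5); capacity 14 + 5 = 19.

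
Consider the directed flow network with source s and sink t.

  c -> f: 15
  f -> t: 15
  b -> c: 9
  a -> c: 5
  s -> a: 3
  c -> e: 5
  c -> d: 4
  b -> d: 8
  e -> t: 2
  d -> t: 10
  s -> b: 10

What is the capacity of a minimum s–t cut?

13

Augment s→b→d→t: bottleneck 8, flow now 8.
Augment s→a→c→d→t: bottleneck 2, flow now 10.
Augment s→a→c→e→t: bottleneck 1, flow now 11.
Augment s→b→c→e→t: bottleneck 1, flow now 12.
Augment s→b→c→f→t: bottleneck 1, flow now 13.
No augmenting path remains; maximum flow = 13.
By max-flow min-cut, the minimum cut capacity equals the max flow.
In the residual graph, reachable from s: {s}.
Min-cut edges: s→a (3), s→b (10); capacity 3 + 10 = 13.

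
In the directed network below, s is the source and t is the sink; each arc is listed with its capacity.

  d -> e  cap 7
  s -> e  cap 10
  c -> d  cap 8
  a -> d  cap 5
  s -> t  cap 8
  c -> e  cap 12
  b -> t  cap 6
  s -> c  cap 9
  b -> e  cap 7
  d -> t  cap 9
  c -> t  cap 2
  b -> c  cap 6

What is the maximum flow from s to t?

Augment s→t: bottleneck 8, flow now 8.
Augment s→c→t: bottleneck 2, flow now 10.
Augment s→c→d→t: bottleneck 7, flow now 17.
No augmenting path remains; maximum flow = 17.
In the residual graph, reachable from s: {s, e}.
Min-cut edges: s→c (9), s→t (8); capacity 9 + 8 = 17.
This cut is saturated, so no flow can exceed 17.

17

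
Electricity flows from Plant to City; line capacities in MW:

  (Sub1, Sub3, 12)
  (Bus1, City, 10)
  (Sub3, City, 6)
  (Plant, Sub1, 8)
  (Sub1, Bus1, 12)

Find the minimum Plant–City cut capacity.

Augment Plant→Sub1→Sub3→City: bottleneck 6, flow now 6.
Augment Plant→Sub1→Bus1→City: bottleneck 2, flow now 8.
No augmenting path remains; maximum flow = 8.
By max-flow min-cut, the minimum cut capacity equals the max flow.
In the residual graph, reachable from Plant: {Plant}.
Min-cut edges: Plant→Sub1 (8); capacity 8 = 8.

8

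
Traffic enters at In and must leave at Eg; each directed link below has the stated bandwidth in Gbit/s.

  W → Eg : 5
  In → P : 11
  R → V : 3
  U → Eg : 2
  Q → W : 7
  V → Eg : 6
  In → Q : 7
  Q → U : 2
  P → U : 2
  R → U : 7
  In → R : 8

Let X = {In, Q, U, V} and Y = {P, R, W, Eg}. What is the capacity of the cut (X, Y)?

Edges leaving {In, Q, U, V}: In→P (11), In→R (8), Q→W (7), U→Eg (2), V→Eg (6).
Cut capacity = 11 + 8 + 7 + 2 + 6 = 34.

34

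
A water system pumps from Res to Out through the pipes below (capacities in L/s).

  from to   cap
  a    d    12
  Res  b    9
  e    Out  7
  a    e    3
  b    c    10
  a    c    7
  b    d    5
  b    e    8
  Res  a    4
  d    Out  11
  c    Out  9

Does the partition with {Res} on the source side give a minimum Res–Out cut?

Yes — it is a minimum cut (capacity 13).

Given cut capacity: 4 + 9 = 13.
Augment Res→a→c→Out: bottleneck 4, flow now 4.
Augment Res→b→c→Out: bottleneck 5, flow now 9.
Augment Res→b→d→Out: bottleneck 4, flow now 13.
No augmenting path remains; maximum flow = 13.
Cut capacity 13 equals the max flow, so it is a minimum cut.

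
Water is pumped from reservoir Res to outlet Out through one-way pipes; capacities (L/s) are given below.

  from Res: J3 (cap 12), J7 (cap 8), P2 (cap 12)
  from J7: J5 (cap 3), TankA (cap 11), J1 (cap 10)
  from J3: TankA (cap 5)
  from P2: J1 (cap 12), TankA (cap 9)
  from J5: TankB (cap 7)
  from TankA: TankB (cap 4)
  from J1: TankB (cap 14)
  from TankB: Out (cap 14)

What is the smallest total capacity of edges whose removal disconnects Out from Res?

14

Augment Res→J7→J5→TankB→Out: bottleneck 3, flow now 3.
Augment Res→J7→TankA→TankB→Out: bottleneck 4, flow now 7.
Augment Res→J7→J1→TankB→Out: bottleneck 1, flow now 8.
Augment Res→P2→J1→TankB→Out: bottleneck 6, flow now 14.
No augmenting path remains; maximum flow = 14.
By max-flow min-cut, the minimum cut capacity equals the max flow.
In the residual graph, reachable from Res: {Res, J7, J3, P2, J5, TankA, J1, TankB}.
Min-cut edges: TankB→Out (14); capacity 14 = 14.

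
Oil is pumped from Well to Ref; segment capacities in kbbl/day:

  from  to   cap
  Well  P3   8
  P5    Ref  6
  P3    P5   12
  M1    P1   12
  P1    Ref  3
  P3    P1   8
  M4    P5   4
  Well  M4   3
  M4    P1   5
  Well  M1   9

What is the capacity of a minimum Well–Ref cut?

9

Augment Well→M1→P1→Ref: bottleneck 3, flow now 3.
Augment Well→M4→P5→Ref: bottleneck 3, flow now 6.
Augment Well→P3→P5→Ref: bottleneck 3, flow now 9.
No augmenting path remains; maximum flow = 9.
By max-flow min-cut, the minimum cut capacity equals the max flow.
In the residual graph, reachable from Well: {Well, M1, M4, P3, P5, P1}.
Min-cut edges: P5→Ref (6), P1→Ref (3); capacity 6 + 3 = 9.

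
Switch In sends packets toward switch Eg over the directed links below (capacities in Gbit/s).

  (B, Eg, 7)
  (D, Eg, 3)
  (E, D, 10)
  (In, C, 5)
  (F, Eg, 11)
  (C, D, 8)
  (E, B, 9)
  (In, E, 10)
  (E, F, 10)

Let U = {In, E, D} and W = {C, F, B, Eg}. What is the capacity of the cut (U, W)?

27

Edges leaving {In, E, D}: In→C (5), E→F (10), E→B (9), D→Eg (3).
Cut capacity = 5 + 10 + 9 + 3 = 27.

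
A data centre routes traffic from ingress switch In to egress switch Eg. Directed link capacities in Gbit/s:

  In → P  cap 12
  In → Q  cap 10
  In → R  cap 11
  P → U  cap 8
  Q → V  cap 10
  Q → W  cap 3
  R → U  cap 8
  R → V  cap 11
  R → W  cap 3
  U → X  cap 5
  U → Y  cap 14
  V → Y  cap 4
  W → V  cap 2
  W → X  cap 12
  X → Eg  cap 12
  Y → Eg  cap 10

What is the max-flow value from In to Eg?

Augment In→P→U→X→Eg: bottleneck 5, flow now 5.
Augment In→P→U→Y→Eg: bottleneck 3, flow now 8.
Augment In→Q→V→Y→Eg: bottleneck 4, flow now 12.
Augment In→Q→W→X→Eg: bottleneck 3, flow now 15.
Augment In→R→U→Y→Eg: bottleneck 3, flow now 18.
Augment In→R→W→X→Eg: bottleneck 3, flow now 21.
No augmenting path remains; maximum flow = 21.
In the residual graph, reachable from In: {In, P, Q, R, U, V, Y}.
Min-cut edges: Q→W (3), R→W (3), U→X (5), Y→Eg (10); capacity 3 + 3 + 5 + 10 = 21.
This cut is saturated, so no flow can exceed 21.

21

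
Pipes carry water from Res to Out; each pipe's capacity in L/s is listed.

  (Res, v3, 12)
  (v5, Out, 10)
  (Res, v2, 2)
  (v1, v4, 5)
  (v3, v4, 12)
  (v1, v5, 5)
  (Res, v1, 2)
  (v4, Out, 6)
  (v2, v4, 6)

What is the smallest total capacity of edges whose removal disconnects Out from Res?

8

Augment Res→v1→v4→Out: bottleneck 2, flow now 2.
Augment Res→v2→v4→Out: bottleneck 2, flow now 4.
Augment Res→v3→v4→Out: bottleneck 2, flow now 6.
Augment Res→v3→v4→v1→v5→Out: bottleneck 2, flow now 8. (uses reverse residual edge)
No augmenting path remains; maximum flow = 8.
By max-flow min-cut, the minimum cut capacity equals the max flow.
In the residual graph, reachable from Res: {Res, v2, v3, v4}.
Min-cut edges: Res→v1 (2), v4→Out (6); capacity 2 + 6 = 8.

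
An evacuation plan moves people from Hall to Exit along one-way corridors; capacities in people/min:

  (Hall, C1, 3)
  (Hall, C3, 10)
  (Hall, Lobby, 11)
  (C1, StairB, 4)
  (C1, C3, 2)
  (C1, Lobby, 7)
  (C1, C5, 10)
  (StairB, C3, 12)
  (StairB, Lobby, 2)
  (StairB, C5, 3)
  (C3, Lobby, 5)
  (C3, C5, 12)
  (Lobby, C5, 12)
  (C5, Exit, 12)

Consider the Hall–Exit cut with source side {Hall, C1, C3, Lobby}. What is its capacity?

Edges leaving {Hall, C1, C3, Lobby}: C1→StairB (4), C1→C5 (10), C3→C5 (12), Lobby→C5 (12).
Cut capacity = 4 + 10 + 12 + 12 = 38.

38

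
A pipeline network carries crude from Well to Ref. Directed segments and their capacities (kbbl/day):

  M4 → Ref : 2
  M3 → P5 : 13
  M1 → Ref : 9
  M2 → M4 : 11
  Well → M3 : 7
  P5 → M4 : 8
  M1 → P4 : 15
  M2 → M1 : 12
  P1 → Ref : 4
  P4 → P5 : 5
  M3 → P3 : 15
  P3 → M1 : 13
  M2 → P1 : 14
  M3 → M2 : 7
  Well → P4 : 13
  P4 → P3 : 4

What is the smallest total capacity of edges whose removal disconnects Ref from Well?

Augment Well→M3→M2→P1→Ref: bottleneck 4, flow now 4.
Augment Well→M3→M2→M1→Ref: bottleneck 3, flow now 7.
Augment Well→P4→P5→M4→Ref: bottleneck 2, flow now 9.
Augment Well→P4→P3→M1→Ref: bottleneck 4, flow now 13.
No augmenting path remains; maximum flow = 13.
By max-flow min-cut, the minimum cut capacity equals the max flow.
In the residual graph, reachable from Well: {Well, P4, P5, M4}.
Min-cut edges: Well→M3 (7), P4→P3 (4), M4→Ref (2); capacity 7 + 4 + 2 = 13.

13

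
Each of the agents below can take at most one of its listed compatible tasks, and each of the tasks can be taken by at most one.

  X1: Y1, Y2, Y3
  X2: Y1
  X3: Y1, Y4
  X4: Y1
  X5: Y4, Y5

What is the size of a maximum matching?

Unit-capacity flow: source→left, listed edges, right→sink; max matching = max flow.
Augmenting path X1→Y1 (+1); matched 1.
Augmenting path X3→Y4 (+1); matched 2.
Augmenting path X5→Y5 (+1); matched 3.
Augmenting path X2→Y1→X1→Y2 (+1); matched 4.
No augmenting path remains; maximum matching = 4.
König certificate: {X1, X3, X5, Y1} is a vertex cover of size 4 (every listed pair touches it), so no matching can be larger.

4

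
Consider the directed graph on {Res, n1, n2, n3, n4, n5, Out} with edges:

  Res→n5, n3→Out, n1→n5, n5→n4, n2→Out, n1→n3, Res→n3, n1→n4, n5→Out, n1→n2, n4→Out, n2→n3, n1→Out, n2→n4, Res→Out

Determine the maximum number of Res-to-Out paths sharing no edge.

Assign every edge capacity 1; by Menger, the answer equals the max flow.
Path Res→Out (+1); total 1.
Path Res→n3→Out (+1); total 2.
Path Res→n5→Out (+1); total 3.
No residual Res→Out path; max flow = 3.
Certifying cut of size 3: {Res→Out, Res→n3, Res→n5}.

3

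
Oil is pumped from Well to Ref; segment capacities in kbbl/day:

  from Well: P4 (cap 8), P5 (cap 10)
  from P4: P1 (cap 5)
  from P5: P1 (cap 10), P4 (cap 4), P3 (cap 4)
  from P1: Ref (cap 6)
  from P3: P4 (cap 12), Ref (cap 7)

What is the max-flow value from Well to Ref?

Augment Well→P4→P1→Ref: bottleneck 5, flow now 5.
Augment Well→P5→P1→Ref: bottleneck 1, flow now 6.
Augment Well→P5→P3→Ref: bottleneck 4, flow now 10.
No augmenting path remains; maximum flow = 10.
In the residual graph, reachable from Well: {Well, P4, P5, P1}.
Min-cut edges: P5→P3 (4), P1→Ref (6); capacity 4 + 6 = 10.
This cut is saturated, so no flow can exceed 10.

10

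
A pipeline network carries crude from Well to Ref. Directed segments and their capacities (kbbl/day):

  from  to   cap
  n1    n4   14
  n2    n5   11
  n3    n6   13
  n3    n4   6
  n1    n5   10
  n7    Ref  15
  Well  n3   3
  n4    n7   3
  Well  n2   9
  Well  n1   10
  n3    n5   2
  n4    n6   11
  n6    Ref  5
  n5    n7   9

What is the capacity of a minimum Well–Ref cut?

Augment Well→n3→n6→Ref: bottleneck 3, flow now 3.
Augment Well→n1→n4→n6→Ref: bottleneck 2, flow now 5.
Augment Well→n1→n4→n7→Ref: bottleneck 3, flow now 8.
Augment Well→n1→n5→n7→Ref: bottleneck 5, flow now 13.
Augment Well→n2→n5→n7→Ref: bottleneck 4, flow now 17.
No augmenting path remains; maximum flow = 17.
By max-flow min-cut, the minimum cut capacity equals the max flow.
In the residual graph, reachable from Well: {Well, n1, n2, n3, n4, n5, n6}.
Min-cut edges: n4→n7 (3), n5→n7 (9), n6→Ref (5); capacity 3 + 9 + 5 = 17.

17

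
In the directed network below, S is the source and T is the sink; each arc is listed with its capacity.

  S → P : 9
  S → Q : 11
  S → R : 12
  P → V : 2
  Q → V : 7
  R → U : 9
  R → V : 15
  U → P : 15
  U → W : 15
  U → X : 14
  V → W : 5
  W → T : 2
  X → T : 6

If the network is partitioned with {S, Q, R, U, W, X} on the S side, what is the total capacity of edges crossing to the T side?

Edges leaving {S, Q, R, U, W, X}: S→P (9), Q→V (7), R→V (15), U→P (15), W→T (2), X→T (6).
Cut capacity = 9 + 7 + 15 + 15 + 2 + 6 = 54.

54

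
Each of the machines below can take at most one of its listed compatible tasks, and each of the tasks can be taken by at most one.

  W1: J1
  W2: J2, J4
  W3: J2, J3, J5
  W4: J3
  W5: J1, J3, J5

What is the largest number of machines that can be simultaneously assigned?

Unit-capacity flow: source→left, listed edges, right→sink; max matching = max flow.
Augmenting path W1→J1 (+1); matched 1.
Augmenting path W2→J2 (+1); matched 2.
Augmenting path W3→J3 (+1); matched 3.
Augmenting path W5→J5 (+1); matched 4.
Augmenting path W4→J3→W3→J2→W2→J4 (+1); matched 5.
No augmenting path remains; maximum matching = 5.
König certificate: {W1, W2, W3, W4, W5} is a vertex cover of size 5 (every listed pair touches it), so no matching can be larger.

5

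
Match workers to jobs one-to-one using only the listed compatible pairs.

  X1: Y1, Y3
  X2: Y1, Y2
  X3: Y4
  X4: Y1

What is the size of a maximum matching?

Unit-capacity flow: source→left, listed edges, right→sink; max matching = max flow.
Augmenting path X1→Y1 (+1); matched 1.
Augmenting path X2→Y2 (+1); matched 2.
Augmenting path X3→Y4 (+1); matched 3.
Augmenting path X4→Y1→X1→Y3 (+1); matched 4.
No augmenting path remains; maximum matching = 4.
König certificate: {X1, X2, X3, X4} is a vertex cover of size 4 (every listed pair touches it), so no matching can be larger.

4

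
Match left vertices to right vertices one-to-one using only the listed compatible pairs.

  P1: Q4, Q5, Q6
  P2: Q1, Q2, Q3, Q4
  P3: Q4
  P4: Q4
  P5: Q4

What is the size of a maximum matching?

3

Unit-capacity flow: source→left, listed edges, right→sink; max matching = max flow.
Augmenting path P1→Q4 (+1); matched 1.
Augmenting path P2→Q1 (+1); matched 2.
Augmenting path P3→Q4→P1→Q5 (+1); matched 3.
No augmenting path remains; maximum matching = 3.
König certificate: {P1, P2, Q4} is a vertex cover of size 3 (every listed pair touches it), so no matching can be larger.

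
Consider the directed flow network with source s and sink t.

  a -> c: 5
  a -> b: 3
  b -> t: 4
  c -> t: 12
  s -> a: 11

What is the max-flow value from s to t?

8

Augment s→a→b→t: bottleneck 3, flow now 3.
Augment s→a→c→t: bottleneck 5, flow now 8.
No augmenting path remains; maximum flow = 8.
In the residual graph, reachable from s: {s, a}.
Min-cut edges: a→b (3), a→c (5); capacity 3 + 5 = 8.
This cut is saturated, so no flow can exceed 8.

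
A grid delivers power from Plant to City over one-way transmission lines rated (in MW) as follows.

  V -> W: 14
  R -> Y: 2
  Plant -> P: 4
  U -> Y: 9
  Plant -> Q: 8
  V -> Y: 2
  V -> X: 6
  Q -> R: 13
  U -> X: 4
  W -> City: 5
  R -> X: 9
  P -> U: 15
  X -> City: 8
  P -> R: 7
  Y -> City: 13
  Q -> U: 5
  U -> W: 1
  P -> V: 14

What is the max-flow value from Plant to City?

Augment Plant→P→R→X→City: bottleneck 4, flow now 4.
Augment Plant→Q→R→X→City: bottleneck 4, flow now 8.
Augment Plant→Q→R→Y→City: bottleneck 2, flow now 10.
Augment Plant→Q→U→W→City: bottleneck 1, flow now 11.
Augment Plant→Q→U→Y→City: bottleneck 1, flow now 12.
No augmenting path remains; maximum flow = 12.
In the residual graph, reachable from Plant: {Plant}.
Min-cut edges: Plant→P (4), Plant→Q (8); capacity 4 + 8 = 12.
This cut is saturated, so no flow can exceed 12.

12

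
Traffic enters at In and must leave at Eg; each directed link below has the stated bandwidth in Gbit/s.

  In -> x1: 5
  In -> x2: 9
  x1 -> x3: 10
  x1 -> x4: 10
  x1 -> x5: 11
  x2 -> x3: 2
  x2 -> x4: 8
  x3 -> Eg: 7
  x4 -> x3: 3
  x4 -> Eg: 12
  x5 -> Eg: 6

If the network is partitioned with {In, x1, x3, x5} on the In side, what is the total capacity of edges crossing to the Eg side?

Edges leaving {In, x1, x3, x5}: In→x2 (9), x1→x4 (10), x3→Eg (7), x5→Eg (6).
Cut capacity = 9 + 10 + 7 + 6 = 32.

32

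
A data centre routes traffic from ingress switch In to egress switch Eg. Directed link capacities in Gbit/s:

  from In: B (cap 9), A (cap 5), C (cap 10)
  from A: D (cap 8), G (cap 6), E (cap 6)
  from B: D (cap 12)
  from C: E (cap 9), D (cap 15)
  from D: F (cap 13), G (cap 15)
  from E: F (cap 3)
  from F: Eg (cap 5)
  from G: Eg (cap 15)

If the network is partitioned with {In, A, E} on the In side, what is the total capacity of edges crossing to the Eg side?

36

Edges leaving {In, A, E}: In→B (9), In→C (10), A→D (8), A→G (6), E→F (3).
Cut capacity = 9 + 10 + 8 + 6 + 3 = 36.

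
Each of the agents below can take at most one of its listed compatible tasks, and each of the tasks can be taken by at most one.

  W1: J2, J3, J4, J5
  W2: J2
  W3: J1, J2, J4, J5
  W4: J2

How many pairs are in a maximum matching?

3

Unit-capacity flow: source→left, listed edges, right→sink; max matching = max flow.
Augmenting path W1→J2 (+1); matched 1.
Augmenting path W3→J1 (+1); matched 2.
Augmenting path W2→J2→W1→J3 (+1); matched 3.
No augmenting path remains; maximum matching = 3.
König certificate: {W1, W3, J2} is a vertex cover of size 3 (every listed pair touches it), so no matching can be larger.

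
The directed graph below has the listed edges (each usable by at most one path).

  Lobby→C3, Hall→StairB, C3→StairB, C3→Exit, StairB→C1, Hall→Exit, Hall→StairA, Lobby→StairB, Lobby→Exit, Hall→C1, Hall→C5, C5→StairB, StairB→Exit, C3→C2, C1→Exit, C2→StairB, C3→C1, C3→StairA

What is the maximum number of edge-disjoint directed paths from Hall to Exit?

Assign every edge capacity 1; by Menger, the answer equals the max flow.
Path Hall→Exit (+1); total 1.
Path Hall→StairB→Exit (+1); total 2.
Path Hall→C1→Exit (+1); total 3.
No residual Hall→Exit path; max flow = 3.
Certifying cut of size 3: {C1→Exit, Hall→Exit, StairB→Exit}.

3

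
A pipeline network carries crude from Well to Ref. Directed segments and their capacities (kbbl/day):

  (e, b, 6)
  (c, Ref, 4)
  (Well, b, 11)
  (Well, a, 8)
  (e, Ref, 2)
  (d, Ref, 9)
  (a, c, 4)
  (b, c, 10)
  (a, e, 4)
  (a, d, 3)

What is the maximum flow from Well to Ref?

Augment Well→a→c→Ref: bottleneck 4, flow now 4.
Augment Well→a→d→Ref: bottleneck 3, flow now 7.
Augment Well→a→e→Ref: bottleneck 1, flow now 8.
Augment Well→b→c→a→e→Ref: bottleneck 1, flow now 9. (uses reverse residual edge)
No augmenting path remains; maximum flow = 9.
In the residual graph, reachable from Well: {Well, a, b, c, e}.
Min-cut edges: a→d (3), c→Ref (4), e→Ref (2); capacity 3 + 4 + 2 = 9.
This cut is saturated, so no flow can exceed 9.

9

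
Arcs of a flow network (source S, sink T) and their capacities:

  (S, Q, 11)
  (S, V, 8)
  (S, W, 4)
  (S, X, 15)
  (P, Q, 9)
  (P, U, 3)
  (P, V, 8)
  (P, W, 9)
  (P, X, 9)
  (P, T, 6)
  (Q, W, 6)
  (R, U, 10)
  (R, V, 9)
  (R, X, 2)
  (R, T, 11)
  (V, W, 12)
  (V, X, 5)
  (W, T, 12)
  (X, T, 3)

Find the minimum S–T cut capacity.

15

Augment S→W→T: bottleneck 4, flow now 4.
Augment S→X→T: bottleneck 3, flow now 7.
Augment S→Q→W→T: bottleneck 6, flow now 13.
Augment S→V→W→T: bottleneck 2, flow now 15.
No augmenting path remains; maximum flow = 15.
By max-flow min-cut, the minimum cut capacity equals the max flow.
In the residual graph, reachable from S: {S, Q, V, W, X}.
Min-cut edges: W→T (12), X→T (3); capacity 12 + 3 = 15.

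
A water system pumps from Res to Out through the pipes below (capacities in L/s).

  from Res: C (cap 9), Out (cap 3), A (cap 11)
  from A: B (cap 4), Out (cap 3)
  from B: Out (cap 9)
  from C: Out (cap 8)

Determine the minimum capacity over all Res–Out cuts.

Augment Res→Out: bottleneck 3, flow now 3.
Augment Res→A→Out: bottleneck 3, flow now 6.
Augment Res→C→Out: bottleneck 8, flow now 14.
Augment Res→A→B→Out: bottleneck 4, flow now 18.
No augmenting path remains; maximum flow = 18.
By max-flow min-cut, the minimum cut capacity equals the max flow.
In the residual graph, reachable from Res: {Res, A, C}.
Min-cut edges: Res→Out (3), A→B (4), A→Out (3), C→Out (8); capacity 3 + 4 + 3 + 8 = 18.

18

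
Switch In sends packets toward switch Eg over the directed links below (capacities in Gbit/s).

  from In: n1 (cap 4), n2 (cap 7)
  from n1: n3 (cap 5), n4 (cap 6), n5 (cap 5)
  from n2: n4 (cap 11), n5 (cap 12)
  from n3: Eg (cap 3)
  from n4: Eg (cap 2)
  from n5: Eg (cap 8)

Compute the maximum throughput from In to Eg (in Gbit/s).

Augment In→n1→n3→Eg: bottleneck 3, flow now 3.
Augment In→n1→n4→Eg: bottleneck 1, flow now 4.
Augment In→n2→n4→Eg: bottleneck 1, flow now 5.
Augment In→n2→n5→Eg: bottleneck 6, flow now 11.
No augmenting path remains; maximum flow = 11.
In the residual graph, reachable from In: {In}.
Min-cut edges: In→n1 (4), In→n2 (7); capacity 4 + 7 = 11.
This cut is saturated, so no flow can exceed 11.

11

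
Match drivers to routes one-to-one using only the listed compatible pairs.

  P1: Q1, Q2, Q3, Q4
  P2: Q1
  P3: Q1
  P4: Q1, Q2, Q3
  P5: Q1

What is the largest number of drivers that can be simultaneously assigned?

3

Unit-capacity flow: source→left, listed edges, right→sink; max matching = max flow.
Augmenting path P1→Q1 (+1); matched 1.
Augmenting path P4→Q2 (+1); matched 2.
Augmenting path P2→Q1→P1→Q3 (+1); matched 3.
No augmenting path remains; maximum matching = 3.
König certificate: {P1, P4, Q1} is a vertex cover of size 3 (every listed pair touches it), so no matching can be larger.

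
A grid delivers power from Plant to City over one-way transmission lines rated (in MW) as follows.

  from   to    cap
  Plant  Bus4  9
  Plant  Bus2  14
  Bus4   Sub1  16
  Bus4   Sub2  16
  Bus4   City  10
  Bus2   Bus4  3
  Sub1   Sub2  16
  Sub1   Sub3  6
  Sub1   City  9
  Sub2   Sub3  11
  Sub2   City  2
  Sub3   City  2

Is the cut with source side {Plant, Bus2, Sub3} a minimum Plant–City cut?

Given cut capacity: 9 + 3 + 2 = 14.
Augment Plant→Bus4→City: bottleneck 9, flow now 9.
Augment Plant→Bus2→Bus4→City: bottleneck 1, flow now 10.
Augment Plant→Bus2→Bus4→Sub1→City: bottleneck 2, flow now 12.
No augmenting path remains; maximum flow = 12.
In the residual graph, reachable from Plant: {Plant, Bus2}.
Min-cut edges: Plant→Bus4 (9), Bus2→Bus4 (3); capacity 9 + 3 = 12.
Cut capacity 14 exceeds the max flow 12, so it is not minimum.

No — its capacity is 14, but the minimum cut has capacity 12.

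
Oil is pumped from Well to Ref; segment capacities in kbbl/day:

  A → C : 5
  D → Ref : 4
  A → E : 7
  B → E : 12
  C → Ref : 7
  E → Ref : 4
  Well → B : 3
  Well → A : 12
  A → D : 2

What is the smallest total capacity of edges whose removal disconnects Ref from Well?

11

Augment Well→A→C→Ref: bottleneck 5, flow now 5.
Augment Well→A→D→Ref: bottleneck 2, flow now 7.
Augment Well→A→E→Ref: bottleneck 4, flow now 11.
No augmenting path remains; maximum flow = 11.
By max-flow min-cut, the minimum cut capacity equals the max flow.
In the residual graph, reachable from Well: {Well, A, B, E}.
Min-cut edges: A→C (5), A→D (2), E→Ref (4); capacity 5 + 2 + 4 = 11.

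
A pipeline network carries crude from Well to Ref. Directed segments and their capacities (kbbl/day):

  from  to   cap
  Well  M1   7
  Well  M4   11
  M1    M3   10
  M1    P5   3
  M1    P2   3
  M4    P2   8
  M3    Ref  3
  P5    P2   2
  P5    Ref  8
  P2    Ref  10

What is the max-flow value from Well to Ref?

15

Augment Well→M1→M3→Ref: bottleneck 3, flow now 3.
Augment Well→M1→P5→Ref: bottleneck 3, flow now 6.
Augment Well→M1→P2→Ref: bottleneck 1, flow now 7.
Augment Well→M4→P2→Ref: bottleneck 8, flow now 15.
No augmenting path remains; maximum flow = 15.
In the residual graph, reachable from Well: {Well, M4}.
Min-cut edges: Well→M1 (7), M4→P2 (8); capacity 7 + 8 = 15.
This cut is saturated, so no flow can exceed 15.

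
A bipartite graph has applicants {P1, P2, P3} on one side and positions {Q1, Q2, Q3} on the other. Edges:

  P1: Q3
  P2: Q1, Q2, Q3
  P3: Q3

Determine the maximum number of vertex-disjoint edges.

2

Unit-capacity flow: source→left, listed edges, right→sink; max matching = max flow.
Augmenting path P1→Q3 (+1); matched 1.
Augmenting path P2→Q1 (+1); matched 2.
No augmenting path remains; maximum matching = 2.
König certificate: {P2, Q3} is a vertex cover of size 2 (every listed pair touches it), so no matching can be larger.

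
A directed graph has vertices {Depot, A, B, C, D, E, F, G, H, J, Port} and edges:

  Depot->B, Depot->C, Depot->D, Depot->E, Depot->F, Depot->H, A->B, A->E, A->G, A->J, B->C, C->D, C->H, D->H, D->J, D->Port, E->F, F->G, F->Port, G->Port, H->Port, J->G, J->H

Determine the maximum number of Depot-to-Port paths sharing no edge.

Assign every edge capacity 1; by Menger, the answer equals the max flow.
Path Depot→D→Port (+1); total 1.
Path Depot→F→Port (+1); total 2.
Path Depot→H→Port (+1); total 3.
Path Depot→E→F→G→Port (+1); total 4.
No residual Depot→Port path; max flow = 4.
Certifying cut of size 4: {D→Port, F→Port, G→Port, H→Port}.

4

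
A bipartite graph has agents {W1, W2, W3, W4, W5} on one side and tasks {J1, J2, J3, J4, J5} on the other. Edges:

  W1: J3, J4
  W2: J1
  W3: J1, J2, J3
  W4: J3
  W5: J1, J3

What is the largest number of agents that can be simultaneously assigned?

Unit-capacity flow: source→left, listed edges, right→sink; max matching = max flow.
Augmenting path W1→J3 (+1); matched 1.
Augmenting path W2→J1 (+1); matched 2.
Augmenting path W3→J2 (+1); matched 3.
Augmenting path W4→J3→W1→J4 (+1); matched 4.
No augmenting path remains; maximum matching = 4.
König certificate: {W1, W3, J1, J3} is a vertex cover of size 4 (every listed pair touches it), so no matching can be larger.

4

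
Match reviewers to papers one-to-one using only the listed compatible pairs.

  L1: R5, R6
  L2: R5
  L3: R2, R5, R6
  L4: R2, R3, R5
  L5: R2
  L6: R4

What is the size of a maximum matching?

5

Unit-capacity flow: source→left, listed edges, right→sink; max matching = max flow.
Augmenting path L1→R5 (+1); matched 1.
Augmenting path L3→R2 (+1); matched 2.
Augmenting path L4→R3 (+1); matched 3.
Augmenting path L6→R4 (+1); matched 4.
Augmenting path L2→R5→L1→R6 (+1); matched 5.
No augmenting path remains; maximum matching = 5.
König certificate: {L4, L6, R2, R5, R6} is a vertex cover of size 5 (every listed pair touches it), so no matching can be larger.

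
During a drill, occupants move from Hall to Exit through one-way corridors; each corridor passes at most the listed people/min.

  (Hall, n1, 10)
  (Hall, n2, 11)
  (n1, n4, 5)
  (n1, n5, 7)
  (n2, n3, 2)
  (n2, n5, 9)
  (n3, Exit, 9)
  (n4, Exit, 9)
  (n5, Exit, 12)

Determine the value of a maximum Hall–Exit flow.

19

Augment Hall→n1→n4→Exit: bottleneck 5, flow now 5.
Augment Hall→n1→n5→Exit: bottleneck 5, flow now 10.
Augment Hall→n2→n3→Exit: bottleneck 2, flow now 12.
Augment Hall→n2→n5→Exit: bottleneck 7, flow now 19.
No augmenting path remains; maximum flow = 19.
In the residual graph, reachable from Hall: {Hall, n1, n2, n5}.
Min-cut edges: n1→n4 (5), n2→n3 (2), n5→Exit (12); capacity 5 + 2 + 12 = 19.
This cut is saturated, so no flow can exceed 19.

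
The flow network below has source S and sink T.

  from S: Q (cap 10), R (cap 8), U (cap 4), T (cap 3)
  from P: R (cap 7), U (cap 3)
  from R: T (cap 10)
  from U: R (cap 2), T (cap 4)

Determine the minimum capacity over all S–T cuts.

Augment S→T: bottleneck 3, flow now 3.
Augment S→R→T: bottleneck 8, flow now 11.
Augment S→U→T: bottleneck 4, flow now 15.
No augmenting path remains; maximum flow = 15.
By max-flow min-cut, the minimum cut capacity equals the max flow.
In the residual graph, reachable from S: {S, Q}.
Min-cut edges: S→R (8), S→U (4), S→T (3); capacity 8 + 4 + 3 = 15.

15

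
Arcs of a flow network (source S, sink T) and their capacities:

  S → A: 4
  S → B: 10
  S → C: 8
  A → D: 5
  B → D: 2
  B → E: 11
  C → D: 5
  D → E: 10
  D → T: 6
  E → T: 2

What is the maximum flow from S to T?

Augment S→A→D→T: bottleneck 4, flow now 4.
Augment S→B→D→T: bottleneck 2, flow now 6.
Augment S→B→E→T: bottleneck 2, flow now 8.
No augmenting path remains; maximum flow = 8.
In the residual graph, reachable from S: {S, A, B, C, D, E}.
Min-cut edges: D→T (6), E→T (2); capacity 6 + 2 = 8.
This cut is saturated, so no flow can exceed 8.

8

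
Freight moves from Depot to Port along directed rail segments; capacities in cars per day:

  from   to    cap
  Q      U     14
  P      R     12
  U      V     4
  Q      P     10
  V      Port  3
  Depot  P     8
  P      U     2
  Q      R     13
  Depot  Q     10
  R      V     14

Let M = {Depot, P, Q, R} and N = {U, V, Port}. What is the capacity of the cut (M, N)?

30

Edges leaving {Depot, P, Q, R}: P→U (2), Q→U (14), R→V (14).
Cut capacity = 2 + 14 + 14 = 30.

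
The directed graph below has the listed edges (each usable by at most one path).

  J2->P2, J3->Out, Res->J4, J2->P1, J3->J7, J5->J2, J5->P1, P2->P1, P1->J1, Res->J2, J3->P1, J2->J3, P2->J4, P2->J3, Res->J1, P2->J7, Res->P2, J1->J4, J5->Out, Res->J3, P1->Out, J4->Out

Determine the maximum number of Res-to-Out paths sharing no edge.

3

Assign every edge capacity 1; by Menger, the answer equals the max flow.
Path Res→J3→Out (+1); total 1.
Path Res→J4→Out (+1); total 2.
Path Res→J2→P1→Out (+1); total 3.
No residual Res→Out path; max flow = 3.
Certifying cut of size 3: {J3→Out, J4→Out, P1→Out}.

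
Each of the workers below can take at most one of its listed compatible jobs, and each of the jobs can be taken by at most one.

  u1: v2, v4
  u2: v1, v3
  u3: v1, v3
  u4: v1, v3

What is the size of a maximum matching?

Unit-capacity flow: source→left, listed edges, right→sink; max matching = max flow.
Augmenting path u1→v2 (+1); matched 1.
Augmenting path u2→v1 (+1); matched 2.
Augmenting path u3→v3 (+1); matched 3.
No augmenting path remains; maximum matching = 3.
König certificate: {u1, v1, v3} is a vertex cover of size 3 (every listed pair touches it), so no matching can be larger.

3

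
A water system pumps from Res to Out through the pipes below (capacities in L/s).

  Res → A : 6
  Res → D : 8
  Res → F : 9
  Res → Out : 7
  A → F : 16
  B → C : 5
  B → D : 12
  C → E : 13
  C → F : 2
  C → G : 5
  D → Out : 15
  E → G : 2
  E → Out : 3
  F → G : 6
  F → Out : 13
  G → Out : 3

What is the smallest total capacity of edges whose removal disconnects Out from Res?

30

Augment Res→Out: bottleneck 7, flow now 7.
Augment Res→D→Out: bottleneck 8, flow now 15.
Augment Res→F→Out: bottleneck 9, flow now 24.
Augment Res→A→F→Out: bottleneck 4, flow now 28.
Augment Res→A→F→G→Out: bottleneck 2, flow now 30.
No augmenting path remains; maximum flow = 30.
By max-flow min-cut, the minimum cut capacity equals the max flow.
In the residual graph, reachable from Res: {Res}.
Min-cut edges: Res→A (6), Res→D (8), Res→F (9), Res→Out (7); capacity 6 + 8 + 9 + 7 = 30.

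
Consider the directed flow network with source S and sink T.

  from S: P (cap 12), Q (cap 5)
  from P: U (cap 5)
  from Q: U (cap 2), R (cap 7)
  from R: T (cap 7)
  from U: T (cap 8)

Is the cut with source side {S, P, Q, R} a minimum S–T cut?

Given cut capacity: 5 + 2 + 7 = 14.
Augment S→P→U→T: bottleneck 5, flow now 5.
Augment S→Q→R→T: bottleneck 5, flow now 10.
No augmenting path remains; maximum flow = 10.
In the residual graph, reachable from S: {S, P}.
Min-cut edges: S→Q (5), P→U (5); capacity 5 + 5 = 10.
Cut capacity 14 exceeds the max flow 10, so it is not minimum.

No — its capacity is 14, but the minimum cut has capacity 10.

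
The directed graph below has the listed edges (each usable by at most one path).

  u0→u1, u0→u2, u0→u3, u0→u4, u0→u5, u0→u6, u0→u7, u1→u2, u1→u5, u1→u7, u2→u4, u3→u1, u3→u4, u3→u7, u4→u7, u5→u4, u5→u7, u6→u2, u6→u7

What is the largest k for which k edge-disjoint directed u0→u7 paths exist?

6

Assign every edge capacity 1; by Menger, the answer equals the max flow.
Path u0→u7 (+1); total 1.
Path u0→u1→u7 (+1); total 2.
Path u0→u3→u7 (+1); total 3.
Path u0→u4→u7 (+1); total 4.
Path u0→u5→u7 (+1); total 5.
Path u0→u6→u7 (+1); total 6.
No residual u0→u7 path; max flow = 6.
Certifying cut of size 6: {u0→u1, u0→u3, u0→u5, u0→u6, u0→u7, u4→u7}.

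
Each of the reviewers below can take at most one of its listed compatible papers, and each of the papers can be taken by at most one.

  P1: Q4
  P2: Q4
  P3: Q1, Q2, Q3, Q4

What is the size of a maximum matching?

2

Unit-capacity flow: source→left, listed edges, right→sink; max matching = max flow.
Augmenting path P1→Q4 (+1); matched 1.
Augmenting path P3→Q1 (+1); matched 2.
No augmenting path remains; maximum matching = 2.
König certificate: {P3, Q4} is a vertex cover of size 2 (every listed pair touches it), so no matching can be larger.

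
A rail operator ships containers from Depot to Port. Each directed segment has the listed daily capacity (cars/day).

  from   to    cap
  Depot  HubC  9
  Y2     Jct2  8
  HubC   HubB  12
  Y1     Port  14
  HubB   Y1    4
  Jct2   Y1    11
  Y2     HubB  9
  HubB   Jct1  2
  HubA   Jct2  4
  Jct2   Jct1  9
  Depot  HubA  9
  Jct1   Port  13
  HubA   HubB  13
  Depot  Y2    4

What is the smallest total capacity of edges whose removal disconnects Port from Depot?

14

Augment Depot→HubC→HubB→Jct1→Port: bottleneck 2, flow now 2.
Augment Depot→HubC→HubB→Y1→Port: bottleneck 4, flow now 6.
Augment Depot→HubA→Jct2→Jct1→Port: bottleneck 4, flow now 10.
Augment Depot→Y2→Jct2→Jct1→Port: bottleneck 4, flow now 14.
No augmenting path remains; maximum flow = 14.
By max-flow min-cut, the minimum cut capacity equals the max flow.
In the residual graph, reachable from Depot: {Depot, HubC, HubA, HubB}.
Min-cut edges: Depot→Y2 (4), HubA→Jct2 (4), HubB→Jct1 (2), HubB→Y1 (4); capacity 4 + 4 + 2 + 4 = 14.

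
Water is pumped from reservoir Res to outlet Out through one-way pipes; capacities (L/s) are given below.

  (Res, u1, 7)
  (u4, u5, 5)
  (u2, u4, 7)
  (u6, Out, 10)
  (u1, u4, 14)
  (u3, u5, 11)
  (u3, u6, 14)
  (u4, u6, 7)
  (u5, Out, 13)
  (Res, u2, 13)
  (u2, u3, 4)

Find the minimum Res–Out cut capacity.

16

Augment Res→u1→u4→u5→Out: bottleneck 5, flow now 5.
Augment Res→u1→u4→u6→Out: bottleneck 2, flow now 7.
Augment Res→u2→u3→u5→Out: bottleneck 4, flow now 11.
Augment Res→u2→u4→u6→Out: bottleneck 5, flow now 16.
No augmenting path remains; maximum flow = 16.
By max-flow min-cut, the minimum cut capacity equals the max flow.
In the residual graph, reachable from Res: {Res, u1, u2, u4}.
Min-cut edges: u2→u3 (4), u4→u5 (5), u4→u6 (7); capacity 4 + 5 + 7 = 16.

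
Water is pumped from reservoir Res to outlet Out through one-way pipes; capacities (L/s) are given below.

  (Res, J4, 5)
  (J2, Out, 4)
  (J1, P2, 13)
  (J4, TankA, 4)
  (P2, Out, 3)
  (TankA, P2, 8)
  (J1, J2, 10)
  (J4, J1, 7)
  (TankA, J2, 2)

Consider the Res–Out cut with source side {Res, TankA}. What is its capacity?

Edges leaving {Res, TankA}: Res→J4 (5), TankA→P2 (8), TankA→J2 (2).
Cut capacity = 5 + 8 + 2 = 15.

15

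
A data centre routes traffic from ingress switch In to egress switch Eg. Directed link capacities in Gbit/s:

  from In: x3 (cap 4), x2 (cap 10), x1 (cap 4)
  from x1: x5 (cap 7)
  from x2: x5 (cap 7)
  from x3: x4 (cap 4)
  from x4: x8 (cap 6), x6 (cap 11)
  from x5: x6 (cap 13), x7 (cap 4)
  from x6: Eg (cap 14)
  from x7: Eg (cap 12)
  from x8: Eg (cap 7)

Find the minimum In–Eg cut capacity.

15

Augment In→x1→x5→x6→Eg: bottleneck 4, flow now 4.
Augment In→x2→x5→x6→Eg: bottleneck 7, flow now 11.
Augment In→x3→x4→x6→Eg: bottleneck 3, flow now 14.
Augment In→x3→x4→x8→Eg: bottleneck 1, flow now 15.
No augmenting path remains; maximum flow = 15.
By max-flow min-cut, the minimum cut capacity equals the max flow.
In the residual graph, reachable from In: {In, x2}.
Min-cut edges: In→x1 (4), In→x3 (4), x2→x5 (7); capacity 4 + 4 + 7 = 15.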